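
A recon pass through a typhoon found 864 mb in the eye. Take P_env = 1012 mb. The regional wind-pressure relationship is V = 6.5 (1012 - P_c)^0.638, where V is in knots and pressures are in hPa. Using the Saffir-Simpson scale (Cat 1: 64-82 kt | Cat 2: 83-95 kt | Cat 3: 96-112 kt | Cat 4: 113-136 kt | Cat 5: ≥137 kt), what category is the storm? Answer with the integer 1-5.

5

ΔP = 1012 − 864 = 148 mb.
V ≈ 6.5 × 148^0.638 = 6.5 × 24.25 ≈ 158 kt.
158 kt falls in the Category 5 band.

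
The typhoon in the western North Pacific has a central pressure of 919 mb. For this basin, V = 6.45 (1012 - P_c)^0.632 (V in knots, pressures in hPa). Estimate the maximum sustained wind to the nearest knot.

113 kt

ΔP = 1012 − 919 = 93 mb.
93^0.632 ≈ 17.542.
V ≈ 6.45 × 17.542 ≈ 113.1 kt.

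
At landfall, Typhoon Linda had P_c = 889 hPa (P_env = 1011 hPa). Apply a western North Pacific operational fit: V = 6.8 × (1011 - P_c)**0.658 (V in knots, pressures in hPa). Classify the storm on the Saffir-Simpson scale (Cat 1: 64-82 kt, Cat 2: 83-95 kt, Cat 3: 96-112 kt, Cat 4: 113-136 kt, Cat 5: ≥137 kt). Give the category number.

5

ΔP = 1011 − 889 = 122 hPa.
V ≈ 6.8 × 122^0.658 = 6.8 × 23.60 ≈ 160 kt.
160 kt falls in the Category 5 band.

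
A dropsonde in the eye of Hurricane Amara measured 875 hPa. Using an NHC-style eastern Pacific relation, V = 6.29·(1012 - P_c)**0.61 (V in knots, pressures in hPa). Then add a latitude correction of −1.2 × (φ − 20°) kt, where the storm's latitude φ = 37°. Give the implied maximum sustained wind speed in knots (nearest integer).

106 kt

ΔP = 1012 − 875 = 137 hPa.
137^0.61 ≈ 20.109.
V ≈ 6.29 × 20.109 ≈ 126.5 kt.
Latitude correction: −1.2 × (37 − 20) = -20.4 kt.
Corrected V ≈ 106.1 kt → 106 kt.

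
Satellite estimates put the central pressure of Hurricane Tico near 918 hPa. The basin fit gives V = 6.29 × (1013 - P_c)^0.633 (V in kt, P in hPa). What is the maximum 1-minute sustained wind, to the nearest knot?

ΔP = 1013 − 918 = 95 hPa.
95^0.633 ≈ 17.861.
V ≈ 6.29 × 17.861 ≈ 112.3 kt.

112 kt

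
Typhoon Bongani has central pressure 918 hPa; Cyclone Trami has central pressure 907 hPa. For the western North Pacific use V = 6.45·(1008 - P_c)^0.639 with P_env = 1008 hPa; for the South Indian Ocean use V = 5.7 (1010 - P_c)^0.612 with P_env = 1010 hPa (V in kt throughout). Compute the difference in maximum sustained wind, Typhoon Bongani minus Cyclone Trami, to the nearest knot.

Typhoon Bongani: ΔP = 90; V ≈ 6.45 × 90^0.639 ≈ 114.37 kt.
Cyclone Trami: ΔP = 103; V ≈ 5.7 × 103^0.612 ≈ 97.21 kt.
Difference ≈ 114.37 − 97.21 = 17.16 → 17 kt.

17 kt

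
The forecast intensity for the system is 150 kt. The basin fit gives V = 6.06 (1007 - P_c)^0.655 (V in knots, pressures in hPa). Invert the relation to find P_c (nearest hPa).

ΔP = (V / 6.06)^(1/0.655) = (150/6.06)^1.527.
150/6.06 = 24.752; 24.752^1.527 ≈ 134.17 hPa.
P_c = 1007 − 134.17 = 872.83 ≈ 873 hPa.

873 hPa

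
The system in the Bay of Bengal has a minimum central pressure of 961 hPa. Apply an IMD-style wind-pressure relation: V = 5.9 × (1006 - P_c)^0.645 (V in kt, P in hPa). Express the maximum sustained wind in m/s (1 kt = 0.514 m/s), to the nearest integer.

ΔP = 1006 − 961 = 45 hPa.
V ≈ 5.9 × 45^0.645 = 5.9 × 11.650 ≈ 68.734 kt.
68.734 × 0.514 ≈ 35.33 m/s → 35 m/s.

35 m/s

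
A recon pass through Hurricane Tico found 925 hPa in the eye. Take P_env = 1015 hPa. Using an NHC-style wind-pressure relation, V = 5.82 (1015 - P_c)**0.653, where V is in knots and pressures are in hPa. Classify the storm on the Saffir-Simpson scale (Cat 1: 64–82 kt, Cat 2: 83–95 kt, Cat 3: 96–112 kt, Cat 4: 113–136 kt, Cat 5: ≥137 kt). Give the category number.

3

ΔP = 1015 − 925 = 90 hPa.
V ≈ 5.82 × 90^0.653 = 5.82 × 18.89 ≈ 110 kt.
110 kt falls in the Category 3 band.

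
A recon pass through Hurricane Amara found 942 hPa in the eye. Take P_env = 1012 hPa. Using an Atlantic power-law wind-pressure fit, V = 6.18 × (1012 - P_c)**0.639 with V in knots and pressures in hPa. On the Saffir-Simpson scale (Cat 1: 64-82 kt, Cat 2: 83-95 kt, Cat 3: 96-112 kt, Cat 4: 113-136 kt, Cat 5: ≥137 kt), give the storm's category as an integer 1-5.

2

ΔP = 1012 − 942 = 70 hPa.
V ≈ 6.18 × 70^0.639 = 6.18 × 15.10 ≈ 93 kt.
93 kt falls in the Category 2 band.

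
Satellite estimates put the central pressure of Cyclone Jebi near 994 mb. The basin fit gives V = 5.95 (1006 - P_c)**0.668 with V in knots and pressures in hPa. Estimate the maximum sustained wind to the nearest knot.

ΔP = 1006 − 994 = 12 mb.
12^0.668 ≈ 5.259.
V ≈ 5.95 × 5.259 ≈ 31.3 kt.

31 kt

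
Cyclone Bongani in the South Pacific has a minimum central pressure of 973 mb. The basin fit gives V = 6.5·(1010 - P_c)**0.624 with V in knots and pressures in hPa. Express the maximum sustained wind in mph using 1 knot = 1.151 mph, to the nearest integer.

ΔP = 1010 − 973 = 37 mb.
V ≈ 6.5 × 37^0.624 = 6.5 × 9.518 ≈ 61.869 kt.
61.869 × 1.151 ≈ 71.21 mph → 71 mph.

71 mph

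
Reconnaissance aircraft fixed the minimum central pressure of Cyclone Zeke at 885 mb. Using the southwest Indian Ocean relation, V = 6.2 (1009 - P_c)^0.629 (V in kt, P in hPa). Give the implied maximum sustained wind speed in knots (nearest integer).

129 kt

ΔP = 1009 − 885 = 124 mb.
124^0.629 ≈ 20.738.
V ≈ 6.2 × 20.738 ≈ 128.6 kt.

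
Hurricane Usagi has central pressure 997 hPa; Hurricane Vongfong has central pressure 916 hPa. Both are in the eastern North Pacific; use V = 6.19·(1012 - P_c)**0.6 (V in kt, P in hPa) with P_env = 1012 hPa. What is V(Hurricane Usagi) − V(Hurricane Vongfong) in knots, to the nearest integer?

-64 kt

Hurricane Usagi: ΔP = 15; V ≈ 6.19 × 15^0.6 ≈ 31.43 kt.
Hurricane Vongfong: ΔP = 96; V ≈ 6.19 × 96^0.6 ≈ 95.73 kt.
Difference ≈ 31.43 − 95.73 = -64.30 → -64 kt.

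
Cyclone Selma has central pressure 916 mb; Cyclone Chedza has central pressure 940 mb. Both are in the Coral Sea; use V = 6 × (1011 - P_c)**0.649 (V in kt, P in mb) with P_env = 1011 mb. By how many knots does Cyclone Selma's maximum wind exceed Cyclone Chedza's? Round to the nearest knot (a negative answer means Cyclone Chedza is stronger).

20 kt

Cyclone Selma: ΔP = 95; V ≈ 6 × 95^0.649 ≈ 115.26 kt.
Cyclone Chedza: ΔP = 71; V ≈ 6 × 71^0.649 ≈ 95.42 kt.
Difference ≈ 115.26 − 95.42 = 19.84 → 20 kt.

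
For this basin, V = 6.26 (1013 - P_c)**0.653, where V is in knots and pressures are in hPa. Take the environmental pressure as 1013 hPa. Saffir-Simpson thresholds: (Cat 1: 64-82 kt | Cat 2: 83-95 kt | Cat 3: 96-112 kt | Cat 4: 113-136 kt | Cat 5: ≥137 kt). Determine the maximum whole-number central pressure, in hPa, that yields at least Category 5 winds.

900 hPa

Category 5 begins at V = 137 kt.
Required ΔP = (137/6.26)^(1/0.653) = 21.885^1.531 ≈ 112.80 hPa.
P_c ≤ 1013 − 112.80 = 900.20, so the highest integer P_c is 900 hPa.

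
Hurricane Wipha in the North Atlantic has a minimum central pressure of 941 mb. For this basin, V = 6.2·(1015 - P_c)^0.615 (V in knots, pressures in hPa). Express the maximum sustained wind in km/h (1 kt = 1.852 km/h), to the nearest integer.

162 km/h

ΔP = 1015 − 941 = 74 mb.
V ≈ 6.2 × 74^0.615 = 6.2 × 14.112 ≈ 87.492 kt.
87.492 × 1.852 ≈ 162.04 km/h → 162 km/h.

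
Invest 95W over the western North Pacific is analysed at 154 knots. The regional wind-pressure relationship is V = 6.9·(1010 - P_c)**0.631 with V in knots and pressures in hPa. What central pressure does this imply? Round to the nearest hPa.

ΔP = (V / 6.9)^(1/0.631) = (154/6.9)^1.585.
154/6.9 = 22.319; 22.319^1.585 ≈ 137.20 hPa.
P_c = 1010 − 137.20 = 872.80 ≈ 873 hPa.

873 hPa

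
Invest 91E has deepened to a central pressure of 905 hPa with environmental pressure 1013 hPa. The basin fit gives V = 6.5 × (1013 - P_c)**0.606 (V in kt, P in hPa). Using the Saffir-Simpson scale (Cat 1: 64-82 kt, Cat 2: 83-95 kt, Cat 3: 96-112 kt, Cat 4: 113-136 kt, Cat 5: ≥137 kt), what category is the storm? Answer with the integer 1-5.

ΔP = 1013 − 905 = 108 hPa.
V ≈ 6.5 × 108^0.606 = 6.5 × 17.07 ≈ 111 kt.
111 kt falls in the Category 3 band.

3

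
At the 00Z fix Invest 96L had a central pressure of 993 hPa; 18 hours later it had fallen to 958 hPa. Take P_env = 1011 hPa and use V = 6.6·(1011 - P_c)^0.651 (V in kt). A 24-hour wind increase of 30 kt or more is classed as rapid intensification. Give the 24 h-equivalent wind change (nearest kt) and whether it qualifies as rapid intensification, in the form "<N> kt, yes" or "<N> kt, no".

V₁: ΔP = 18, V ≈ 6.6 × 18^0.651 ≈ 43.32 kt.
V₂: ΔP = 53, V ≈ 6.6 × 53^0.651 ≈ 87.51 kt.
ΔV over 18 h = 44.19 kt → 24 h equivalent = 44.19 × 24/18 ≈ 58.92 kt.
59 kt ≥ 30 kt ⇒ rapid intensification.

59 kt, yes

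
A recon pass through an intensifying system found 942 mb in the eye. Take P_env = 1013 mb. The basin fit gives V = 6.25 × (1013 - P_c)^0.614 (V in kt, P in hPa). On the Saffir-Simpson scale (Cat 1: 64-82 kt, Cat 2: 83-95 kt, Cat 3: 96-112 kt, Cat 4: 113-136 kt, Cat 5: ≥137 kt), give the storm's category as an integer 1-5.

ΔP = 1013 − 942 = 71 mb.
V ≈ 6.25 × 71^0.614 = 6.25 × 13.70 ≈ 86 kt.
86 kt falls in the Category 2 band.

2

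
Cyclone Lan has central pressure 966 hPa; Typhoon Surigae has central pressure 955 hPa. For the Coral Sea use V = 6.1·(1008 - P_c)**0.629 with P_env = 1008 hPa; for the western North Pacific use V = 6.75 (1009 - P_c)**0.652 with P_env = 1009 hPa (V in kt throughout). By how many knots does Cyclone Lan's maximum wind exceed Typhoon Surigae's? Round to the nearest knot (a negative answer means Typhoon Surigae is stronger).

-27 kt

Cyclone Lan: ΔP = 42; V ≈ 6.1 × 42^0.629 ≈ 64.03 kt.
Typhoon Surigae: ΔP = 54; V ≈ 6.75 × 54^0.652 ≈ 90.95 kt.
Difference ≈ 64.03 − 90.95 = -26.92 → -27 kt.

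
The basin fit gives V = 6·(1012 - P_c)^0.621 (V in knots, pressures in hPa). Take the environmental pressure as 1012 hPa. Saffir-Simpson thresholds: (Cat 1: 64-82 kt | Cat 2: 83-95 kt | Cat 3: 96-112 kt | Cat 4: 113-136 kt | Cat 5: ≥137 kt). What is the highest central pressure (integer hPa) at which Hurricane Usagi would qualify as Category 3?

Category 3 begins at V = 96 kt.
Required ΔP = (96/6)^(1/0.621) = 16.000^1.610 ≈ 86.90 hPa.
P_c ≤ 1012 − 86.90 = 925.10, so the highest integer P_c is 925 hPa.

925 hPa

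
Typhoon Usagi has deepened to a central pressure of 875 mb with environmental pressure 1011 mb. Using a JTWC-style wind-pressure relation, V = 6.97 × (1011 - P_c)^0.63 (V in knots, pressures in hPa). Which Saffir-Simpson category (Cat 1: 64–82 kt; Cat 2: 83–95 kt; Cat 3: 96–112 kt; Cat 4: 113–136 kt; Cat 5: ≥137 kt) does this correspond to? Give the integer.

5

ΔP = 1011 − 875 = 136 mb.
V ≈ 6.97 × 136^0.63 = 6.97 × 22.09 ≈ 154 kt.
154 kt falls in the Category 5 band.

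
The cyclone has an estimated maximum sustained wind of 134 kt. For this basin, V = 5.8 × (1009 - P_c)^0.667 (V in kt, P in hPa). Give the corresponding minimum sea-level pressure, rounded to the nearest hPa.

ΔP = (V / 5.8)^(1/0.667) = (134/5.8)^1.499.
134/5.8 = 23.103; 23.103^1.499 ≈ 110.79 hPa.
P_c = 1009 − 110.79 = 898.21 ≈ 898 hPa.

898 hPa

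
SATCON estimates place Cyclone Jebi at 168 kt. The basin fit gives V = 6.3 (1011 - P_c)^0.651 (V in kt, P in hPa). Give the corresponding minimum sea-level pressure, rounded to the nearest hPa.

ΔP = (V / 6.3)^(1/0.651) = (168/6.3)^1.536.
168/6.3 = 26.667; 26.667^1.536 ≈ 155.03 hPa.
P_c = 1011 − 155.03 = 855.97 ≈ 856 hPa.

856 hPa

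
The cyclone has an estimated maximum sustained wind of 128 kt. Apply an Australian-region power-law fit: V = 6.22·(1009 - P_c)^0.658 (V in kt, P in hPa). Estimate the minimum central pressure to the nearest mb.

910 mb

ΔP = (V / 6.22)^(1/0.658) = (128/6.22)^1.520.
128/6.22 = 20.579; 20.579^1.520 ≈ 99.10 mb.
P_c = 1009 − 99.10 = 909.90 ≈ 910 mb.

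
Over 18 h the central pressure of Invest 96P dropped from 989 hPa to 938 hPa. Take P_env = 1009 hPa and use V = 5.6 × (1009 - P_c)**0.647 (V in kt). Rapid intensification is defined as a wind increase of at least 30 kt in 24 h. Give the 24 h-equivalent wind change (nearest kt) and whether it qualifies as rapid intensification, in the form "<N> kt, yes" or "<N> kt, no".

V₁: ΔP = 20, V ≈ 5.6 × 20^0.647 ≈ 38.90 kt.
V₂: ΔP = 71, V ≈ 5.6 × 71^0.647 ≈ 88.30 kt.
ΔV over 18 h = 49.40 kt → 24 h equivalent = 49.40 × 24/18 ≈ 65.87 kt.
66 kt ≥ 30 kt ⇒ rapid intensification.

66 kt, yes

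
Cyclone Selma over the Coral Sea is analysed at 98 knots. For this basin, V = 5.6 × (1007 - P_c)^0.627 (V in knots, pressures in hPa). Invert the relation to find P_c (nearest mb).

911 mb

ΔP = (V / 5.6)^(1/0.627) = (98/5.6)^1.595.
98/5.6 = 17.500; 17.500^1.595 ≈ 96.05 mb.
P_c = 1007 − 96.05 = 910.95 ≈ 911 mb.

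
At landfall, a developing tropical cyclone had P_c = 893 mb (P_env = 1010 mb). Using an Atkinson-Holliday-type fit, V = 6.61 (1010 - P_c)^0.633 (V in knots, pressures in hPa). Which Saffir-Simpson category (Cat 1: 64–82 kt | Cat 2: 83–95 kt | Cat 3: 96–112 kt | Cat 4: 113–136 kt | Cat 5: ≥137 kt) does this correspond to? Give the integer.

4

ΔP = 1010 − 893 = 117 mb.
V ≈ 6.61 × 117^0.633 = 6.61 × 20.38 ≈ 135 kt.
135 kt falls in the Category 4 band.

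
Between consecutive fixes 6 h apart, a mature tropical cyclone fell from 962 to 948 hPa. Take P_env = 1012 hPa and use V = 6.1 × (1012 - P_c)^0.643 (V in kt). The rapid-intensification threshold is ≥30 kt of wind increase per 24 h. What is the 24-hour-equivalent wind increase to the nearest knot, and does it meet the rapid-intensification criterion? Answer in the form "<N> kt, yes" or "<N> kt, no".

V₁: ΔP = 50, V ≈ 6.1 × 50^0.643 ≈ 75.47 kt.
V₂: ΔP = 64, V ≈ 6.1 × 64^0.643 ≈ 88.45 kt.
ΔV over 6 h = 12.98 kt → 24 h equivalent = 12.98 × 24/6 ≈ 51.92 kt.
52 kt ≥ 30 kt ⇒ rapid intensification.

52 kt, yes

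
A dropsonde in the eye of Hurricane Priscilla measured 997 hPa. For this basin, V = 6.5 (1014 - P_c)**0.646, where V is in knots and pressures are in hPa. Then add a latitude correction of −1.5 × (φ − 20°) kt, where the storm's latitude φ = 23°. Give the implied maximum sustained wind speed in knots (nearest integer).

ΔP = 1014 − 997 = 17 hPa.
17^0.646 ≈ 6.235.
V ≈ 6.5 × 6.235 ≈ 40.5 kt.
Latitude correction: −1.5 × (23 − 20) = -4.5 kt.
Corrected V ≈ 36 kt → 36 kt.

36 kt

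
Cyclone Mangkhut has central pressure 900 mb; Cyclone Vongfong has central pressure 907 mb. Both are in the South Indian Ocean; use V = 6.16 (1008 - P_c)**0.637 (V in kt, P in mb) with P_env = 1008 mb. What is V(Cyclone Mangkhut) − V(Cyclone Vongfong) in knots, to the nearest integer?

5 kt

Cyclone Mangkhut: ΔP = 108; V ≈ 6.16 × 108^0.637 ≈ 121.58 kt.
Cyclone Vongfong: ΔP = 101; V ≈ 6.16 × 101^0.637 ≈ 116.50 kt.
Difference ≈ 121.58 − 116.50 = 5.08 → 5 kt.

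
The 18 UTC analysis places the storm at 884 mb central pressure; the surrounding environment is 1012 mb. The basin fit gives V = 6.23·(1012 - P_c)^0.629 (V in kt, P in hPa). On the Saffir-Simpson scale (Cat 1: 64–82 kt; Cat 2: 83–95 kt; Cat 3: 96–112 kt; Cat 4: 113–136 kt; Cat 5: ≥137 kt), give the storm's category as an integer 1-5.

ΔP = 1012 − 884 = 128 mb.
V ≈ 6.23 × 128^0.629 = 6.23 × 21.16 ≈ 132 kt.
132 kt falls in the Category 4 band.

4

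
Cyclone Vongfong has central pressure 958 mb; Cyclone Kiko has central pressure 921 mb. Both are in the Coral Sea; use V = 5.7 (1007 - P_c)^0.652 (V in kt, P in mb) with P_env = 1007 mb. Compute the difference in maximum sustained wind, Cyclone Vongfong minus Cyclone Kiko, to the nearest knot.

-32 kt

Cyclone Vongfong: ΔP = 49; V ≈ 5.7 × 49^0.652 ≈ 72.09 kt.
Cyclone Kiko: ΔP = 86; V ≈ 5.7 × 86^0.652 ≈ 104.03 kt.
Difference ≈ 72.09 − 104.03 = -31.94 → -32 kt.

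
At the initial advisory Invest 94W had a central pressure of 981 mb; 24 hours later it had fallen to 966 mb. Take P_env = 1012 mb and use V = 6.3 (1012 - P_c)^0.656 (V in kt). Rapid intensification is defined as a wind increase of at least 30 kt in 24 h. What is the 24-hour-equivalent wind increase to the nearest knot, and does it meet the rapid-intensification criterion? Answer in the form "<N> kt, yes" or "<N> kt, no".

V₁: ΔP = 31, V ≈ 6.3 × 31^0.656 ≈ 59.93 kt.
V₂: ΔP = 46, V ≈ 6.3 × 46^0.656 ≈ 77.64 kt.
ΔV over 24 h = 17.71 kt → 24 h equivalent = 17.71 × 24/24 ≈ 17.71 kt.
18 kt < 30 kt ⇒ not rapid intensification.

18 kt, no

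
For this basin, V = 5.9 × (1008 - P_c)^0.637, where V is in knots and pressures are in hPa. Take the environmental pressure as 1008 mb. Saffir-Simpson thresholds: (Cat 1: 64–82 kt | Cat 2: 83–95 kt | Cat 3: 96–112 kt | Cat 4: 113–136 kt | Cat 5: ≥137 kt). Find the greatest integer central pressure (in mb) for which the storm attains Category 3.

928 mb

Category 3 begins at V = 96 kt.
Required ΔP = (96/5.9)^(1/0.637) = 16.271^1.570 ≈ 79.75 mb.
P_c ≤ 1008 − 79.75 = 928.25, so the highest integer P_c is 928 mb.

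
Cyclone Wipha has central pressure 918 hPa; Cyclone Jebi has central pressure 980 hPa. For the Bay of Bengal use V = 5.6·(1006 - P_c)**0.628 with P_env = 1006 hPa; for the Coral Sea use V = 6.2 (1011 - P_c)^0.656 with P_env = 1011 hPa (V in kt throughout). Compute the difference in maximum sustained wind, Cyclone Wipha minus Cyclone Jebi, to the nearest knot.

34 kt

Cyclone Wipha: ΔP = 88; V ≈ 5.6 × 88^0.628 ≈ 93.18 kt.
Cyclone Jebi: ΔP = 31; V ≈ 6.2 × 31^0.656 ≈ 58.98 kt.
Difference ≈ 93.18 − 58.98 = 34.20 → 34 kt.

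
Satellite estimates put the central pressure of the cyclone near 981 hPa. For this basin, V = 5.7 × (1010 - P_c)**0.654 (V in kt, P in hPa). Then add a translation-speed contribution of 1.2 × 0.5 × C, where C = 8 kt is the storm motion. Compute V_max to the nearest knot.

56 kt

ΔP = 1010 − 981 = 29 hPa.
29^0.654 ≈ 9.045.
V ≈ 5.7 × 9.045 ≈ 51.6 kt.
Translation term: 1.2 × 0.5 × 8 = 4.8 kt.
Corrected V ≈ 56.4 kt → 56 kt.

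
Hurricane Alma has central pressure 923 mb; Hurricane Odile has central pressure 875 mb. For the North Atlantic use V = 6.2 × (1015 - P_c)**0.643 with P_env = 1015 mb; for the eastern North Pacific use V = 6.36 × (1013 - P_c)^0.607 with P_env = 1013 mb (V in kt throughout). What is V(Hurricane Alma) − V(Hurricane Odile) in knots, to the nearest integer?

Hurricane Alma: ΔP = 92; V ≈ 6.2 × 92^0.643 ≈ 113.53 kt.
Hurricane Odile: ΔP = 138; V ≈ 6.36 × 138^0.607 ≈ 126.58 kt.
Difference ≈ 113.53 − 126.58 = -13.05 → -13 kt.

-13 kt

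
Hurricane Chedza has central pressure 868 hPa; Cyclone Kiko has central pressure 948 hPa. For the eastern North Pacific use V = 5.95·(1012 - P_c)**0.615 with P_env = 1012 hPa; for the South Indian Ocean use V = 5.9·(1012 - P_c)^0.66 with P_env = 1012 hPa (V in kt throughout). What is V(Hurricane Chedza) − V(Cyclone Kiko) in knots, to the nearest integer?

35 kt

Hurricane Chedza: ΔP = 144; V ≈ 5.95 × 144^0.615 ≈ 126.45 kt.
Cyclone Kiko: ΔP = 64; V ≈ 5.9 × 64^0.66 ≈ 91.82 kt.
Difference ≈ 126.45 − 91.82 = 34.63 → 35 kt.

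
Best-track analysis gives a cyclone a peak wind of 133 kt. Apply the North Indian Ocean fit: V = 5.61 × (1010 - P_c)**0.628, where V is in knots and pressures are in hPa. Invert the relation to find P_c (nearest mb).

855 mb

ΔP = (V / 5.61)^(1/0.628) = (133/5.61)^1.592.
133/5.61 = 23.708; 23.708^1.592 ≈ 154.64 mb.
P_c = 1010 − 154.64 = 855.36 ≈ 855 mb.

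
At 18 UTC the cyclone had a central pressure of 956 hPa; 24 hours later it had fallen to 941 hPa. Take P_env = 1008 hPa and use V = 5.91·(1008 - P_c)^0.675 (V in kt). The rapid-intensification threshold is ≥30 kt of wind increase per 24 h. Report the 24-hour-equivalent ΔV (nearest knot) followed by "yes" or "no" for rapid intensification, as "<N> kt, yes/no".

V₁: ΔP = 52, V ≈ 5.91 × 52^0.675 ≈ 85.09 kt.
V₂: ΔP = 67, V ≈ 5.91 × 67^0.675 ≈ 100.97 kt.
ΔV over 24 h = 15.88 kt → 24 h equivalent = 15.88 × 24/24 ≈ 15.88 kt.
16 kt < 30 kt ⇒ not rapid intensification.

16 kt, no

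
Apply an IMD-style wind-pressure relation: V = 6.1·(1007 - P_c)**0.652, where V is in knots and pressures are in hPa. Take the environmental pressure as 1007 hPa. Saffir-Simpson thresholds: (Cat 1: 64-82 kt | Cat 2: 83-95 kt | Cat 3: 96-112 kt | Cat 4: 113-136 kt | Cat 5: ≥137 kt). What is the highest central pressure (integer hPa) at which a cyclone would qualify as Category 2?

952 hPa

Category 2 begins at V = 83 kt.
Required ΔP = (83/6.1)^(1/0.652) = 13.607^1.534 ≈ 54.81 hPa.
P_c ≤ 1007 − 54.81 = 952.19, so the highest integer P_c is 952 hPa.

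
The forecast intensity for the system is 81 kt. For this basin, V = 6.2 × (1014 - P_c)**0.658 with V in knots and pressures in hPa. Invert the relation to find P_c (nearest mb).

964 mb

ΔP = (V / 6.2)^(1/0.658) = (81/6.2)^1.520.
81/6.2 = 13.065; 13.065^1.520 ≈ 49.68 mb.
P_c = 1014 − 49.68 = 964.32 ≈ 964 mb.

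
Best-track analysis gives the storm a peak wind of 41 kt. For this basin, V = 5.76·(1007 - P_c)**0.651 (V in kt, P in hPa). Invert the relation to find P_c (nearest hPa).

ΔP = (V / 5.76)^(1/0.651) = (41/5.76)^1.536.
41/5.76 = 7.118; 7.118^1.536 ≈ 20.39 hPa.
P_c = 1007 − 20.39 = 986.61 ≈ 987 hPa.

987 hPa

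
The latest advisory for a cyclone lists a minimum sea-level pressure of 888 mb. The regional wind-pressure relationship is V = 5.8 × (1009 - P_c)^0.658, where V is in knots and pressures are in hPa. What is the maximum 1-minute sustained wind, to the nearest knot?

136 kt

ΔP = 1009 − 888 = 121 mb.
121^0.658 ≈ 23.468.
V ≈ 5.8 × 23.468 ≈ 136.1 kt.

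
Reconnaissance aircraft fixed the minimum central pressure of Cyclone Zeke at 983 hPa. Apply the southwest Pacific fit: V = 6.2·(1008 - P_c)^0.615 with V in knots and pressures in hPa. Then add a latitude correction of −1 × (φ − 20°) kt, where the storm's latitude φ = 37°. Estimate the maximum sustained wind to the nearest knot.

ΔP = 1008 − 983 = 25 hPa.
25^0.615 ≈ 7.240.
V ≈ 6.2 × 7.240 ≈ 44.9 kt.
Latitude correction: −1 × (37 − 20) = -17 kt.
Corrected V ≈ 27.9 kt → 28 kt.

28 kt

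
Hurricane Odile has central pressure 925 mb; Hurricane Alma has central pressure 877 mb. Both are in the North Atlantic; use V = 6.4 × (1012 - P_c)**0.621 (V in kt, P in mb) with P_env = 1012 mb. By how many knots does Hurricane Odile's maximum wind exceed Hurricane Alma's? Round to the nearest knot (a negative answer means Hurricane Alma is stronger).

Hurricane Odile: ΔP = 87; V ≈ 6.4 × 87^0.621 ≈ 102.48 kt.
Hurricane Alma: ΔP = 135; V ≈ 6.4 × 135^0.621 ≈ 134.62 kt.
Difference ≈ 102.48 − 134.62 = -32.14 → -32 kt.

-32 kt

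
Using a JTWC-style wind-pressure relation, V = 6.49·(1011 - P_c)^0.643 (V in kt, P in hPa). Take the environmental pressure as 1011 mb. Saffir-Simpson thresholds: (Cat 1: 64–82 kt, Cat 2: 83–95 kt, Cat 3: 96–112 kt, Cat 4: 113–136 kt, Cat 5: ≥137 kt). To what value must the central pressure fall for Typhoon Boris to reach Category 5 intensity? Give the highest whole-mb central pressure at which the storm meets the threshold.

Category 5 begins at V = 137 kt.
Required ΔP = (137/6.49)^(1/0.643) = 21.109^1.555 ≈ 114.77 mb.
P_c ≤ 1011 − 114.77 = 896.23, so the highest integer P_c is 896 mb.

896 mb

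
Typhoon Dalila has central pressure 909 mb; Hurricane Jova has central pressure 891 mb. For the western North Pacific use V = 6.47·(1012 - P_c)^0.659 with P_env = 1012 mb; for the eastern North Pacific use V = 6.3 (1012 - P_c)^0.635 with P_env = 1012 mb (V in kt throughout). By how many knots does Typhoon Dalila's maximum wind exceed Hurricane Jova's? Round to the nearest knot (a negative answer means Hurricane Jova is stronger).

5 kt

Typhoon Dalila: ΔP = 103; V ≈ 6.47 × 103^0.659 ≈ 137.20 kt.
Hurricane Jova: ΔP = 121; V ≈ 6.3 × 121^0.635 ≈ 132.41 kt.
Difference ≈ 137.20 − 132.41 = 4.79 → 5 kt.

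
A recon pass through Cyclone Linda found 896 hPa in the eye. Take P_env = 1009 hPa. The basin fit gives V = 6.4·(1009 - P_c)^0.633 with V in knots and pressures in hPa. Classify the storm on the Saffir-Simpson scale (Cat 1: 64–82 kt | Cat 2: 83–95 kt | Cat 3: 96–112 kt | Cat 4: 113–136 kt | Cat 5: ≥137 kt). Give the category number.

4

ΔP = 1009 − 896 = 113 hPa.
V ≈ 6.4 × 113^0.633 = 6.4 × 19.93 ≈ 128 kt.
128 kt falls in the Category 4 band.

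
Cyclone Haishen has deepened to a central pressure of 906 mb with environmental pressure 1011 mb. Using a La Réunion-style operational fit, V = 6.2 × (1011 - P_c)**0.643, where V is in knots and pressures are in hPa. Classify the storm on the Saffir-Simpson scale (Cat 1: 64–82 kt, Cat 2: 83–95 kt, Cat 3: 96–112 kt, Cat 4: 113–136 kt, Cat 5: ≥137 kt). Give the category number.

4

ΔP = 1011 − 906 = 105 mb.
V ≈ 6.2 × 105^0.643 = 6.2 × 19.94 ≈ 124 kt.
124 kt falls in the Category 4 band.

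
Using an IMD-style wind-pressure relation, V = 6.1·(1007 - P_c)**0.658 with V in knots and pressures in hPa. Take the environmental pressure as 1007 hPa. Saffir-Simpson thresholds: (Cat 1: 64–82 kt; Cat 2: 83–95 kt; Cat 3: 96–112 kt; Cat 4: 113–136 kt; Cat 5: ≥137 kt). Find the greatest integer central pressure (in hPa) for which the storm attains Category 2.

Category 2 begins at V = 83 kt.
Required ΔP = (83/6.1)^(1/0.658) = 13.607^1.520 ≈ 52.85 hPa.
P_c ≤ 1007 − 52.85 = 954.15, so the highest integer P_c is 954 hPa.

954 hPa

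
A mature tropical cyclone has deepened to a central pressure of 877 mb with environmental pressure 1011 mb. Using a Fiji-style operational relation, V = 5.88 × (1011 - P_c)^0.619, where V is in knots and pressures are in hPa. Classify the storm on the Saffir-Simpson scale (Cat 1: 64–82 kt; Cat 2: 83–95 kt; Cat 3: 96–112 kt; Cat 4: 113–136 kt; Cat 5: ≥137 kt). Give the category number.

4

ΔP = 1011 − 877 = 134 mb.
V ≈ 5.88 × 134^0.619 = 5.88 × 20.73 ≈ 122 kt.
122 kt falls in the Category 4 band.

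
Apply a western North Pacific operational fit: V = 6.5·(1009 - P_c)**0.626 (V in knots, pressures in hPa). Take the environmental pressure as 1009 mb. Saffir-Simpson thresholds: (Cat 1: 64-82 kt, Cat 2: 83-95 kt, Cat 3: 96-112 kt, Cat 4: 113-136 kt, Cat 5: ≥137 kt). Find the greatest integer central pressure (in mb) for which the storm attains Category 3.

935 mb

Category 3 begins at V = 96 kt.
Required ΔP = (96/6.5)^(1/0.626) = 14.769^1.597 ≈ 73.79 mb.
P_c ≤ 1009 − 73.79 = 935.21, so the highest integer P_c is 935 mb.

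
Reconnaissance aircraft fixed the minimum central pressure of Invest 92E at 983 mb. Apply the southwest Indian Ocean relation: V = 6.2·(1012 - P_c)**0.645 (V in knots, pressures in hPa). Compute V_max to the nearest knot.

ΔP = 1012 − 983 = 29 mb.
29^0.645 ≈ 8.775.
V ≈ 6.2 × 8.775 ≈ 54.4 kt.

54 kt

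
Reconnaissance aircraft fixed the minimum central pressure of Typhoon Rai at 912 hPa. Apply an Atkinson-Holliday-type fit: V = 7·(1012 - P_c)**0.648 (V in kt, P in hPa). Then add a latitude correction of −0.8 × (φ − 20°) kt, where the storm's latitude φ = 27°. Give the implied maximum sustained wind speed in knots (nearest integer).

133 kt

ΔP = 1012 − 912 = 100 hPa.
100^0.648 ≈ 19.770.
V ≈ 7 × 19.770 ≈ 138.4 kt.
Latitude correction: −0.8 × (27 − 20) = -5.6 kt.
Corrected V ≈ 132.8 kt → 133 kt.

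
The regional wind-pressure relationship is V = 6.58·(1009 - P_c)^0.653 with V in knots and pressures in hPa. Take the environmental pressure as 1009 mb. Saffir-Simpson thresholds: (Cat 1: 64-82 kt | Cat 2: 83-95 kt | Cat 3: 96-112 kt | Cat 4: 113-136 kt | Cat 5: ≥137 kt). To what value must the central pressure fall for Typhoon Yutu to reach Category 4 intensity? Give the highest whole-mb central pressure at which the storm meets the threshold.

Category 4 begins at V = 113 kt.
Required ΔP = (113/6.58)^(1/0.653) = 17.173^1.531 ≈ 77.81 mb.
P_c ≤ 1009 − 77.81 = 931.19, so the highest integer P_c is 931 mb.

931 mb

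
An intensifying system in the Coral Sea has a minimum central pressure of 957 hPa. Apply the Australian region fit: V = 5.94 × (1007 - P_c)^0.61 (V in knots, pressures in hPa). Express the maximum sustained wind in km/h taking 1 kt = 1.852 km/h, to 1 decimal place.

119.6 km/h

ΔP = 1007 − 957 = 50 hPa.
V ≈ 5.94 × 50^0.61 = 5.94 × 10.874 ≈ 64.589 kt.
64.589 × 1.852 ≈ 119.62 km/h → 119.6 km/h.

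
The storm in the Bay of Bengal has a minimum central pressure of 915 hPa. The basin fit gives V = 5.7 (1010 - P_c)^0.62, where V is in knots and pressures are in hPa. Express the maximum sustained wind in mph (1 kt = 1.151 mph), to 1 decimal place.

ΔP = 1010 − 915 = 95 hPa.
V ≈ 5.7 × 95^0.62 = 5.7 × 16.834 ≈ 95.954 kt.
95.954 × 1.151 ≈ 110.44 mph → 110.4 mph.

110.4 mph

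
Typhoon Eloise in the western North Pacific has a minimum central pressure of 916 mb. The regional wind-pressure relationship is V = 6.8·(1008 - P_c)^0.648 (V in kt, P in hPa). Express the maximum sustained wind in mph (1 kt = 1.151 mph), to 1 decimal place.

146.6 mph

ΔP = 1008 − 916 = 92 mb.
V ≈ 6.8 × 92^0.648 = 6.8 × 18.730 ≈ 127.363 kt.
127.363 × 1.151 ≈ 146.59 mph → 146.6 mph.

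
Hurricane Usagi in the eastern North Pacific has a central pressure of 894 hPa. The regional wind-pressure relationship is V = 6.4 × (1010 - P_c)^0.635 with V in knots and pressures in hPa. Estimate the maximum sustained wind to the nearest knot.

131 kt

ΔP = 1010 − 894 = 116 hPa.
116^0.635 ≈ 20.461.
V ≈ 6.4 × 20.461 ≈ 131.0 kt.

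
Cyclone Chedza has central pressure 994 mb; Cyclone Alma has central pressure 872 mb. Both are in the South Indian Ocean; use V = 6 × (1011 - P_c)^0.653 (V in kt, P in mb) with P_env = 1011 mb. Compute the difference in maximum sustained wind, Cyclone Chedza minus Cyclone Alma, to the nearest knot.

-112 kt

Cyclone Chedza: ΔP = 17; V ≈ 6 × 17^0.653 ≈ 38.16 kt.
Cyclone Alma: ΔP = 139; V ≈ 6 × 139^0.653 ≈ 150.50 kt.
Difference ≈ 38.16 − 150.50 = -112.34 → -112 kt.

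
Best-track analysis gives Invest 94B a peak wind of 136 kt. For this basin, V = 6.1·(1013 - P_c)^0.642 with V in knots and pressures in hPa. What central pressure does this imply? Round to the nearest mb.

887 mb

ΔP = (V / 6.1)^(1/0.642) = (136/6.1)^1.558.
136/6.1 = 22.295; 22.295^1.558 ≈ 125.90 mb.
P_c = 1013 − 125.90 = 887.10 ≈ 887 mb.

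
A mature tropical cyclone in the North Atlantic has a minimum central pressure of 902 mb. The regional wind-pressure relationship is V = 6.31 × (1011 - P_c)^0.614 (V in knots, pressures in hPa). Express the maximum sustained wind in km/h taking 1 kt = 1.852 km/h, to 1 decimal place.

208.3 km/h

ΔP = 1011 − 902 = 109 mb.
V ≈ 6.31 × 109^0.614 = 6.31 × 17.823 ≈ 112.463 kt.
112.463 × 1.852 ≈ 208.28 km/h → 208.3 km/h.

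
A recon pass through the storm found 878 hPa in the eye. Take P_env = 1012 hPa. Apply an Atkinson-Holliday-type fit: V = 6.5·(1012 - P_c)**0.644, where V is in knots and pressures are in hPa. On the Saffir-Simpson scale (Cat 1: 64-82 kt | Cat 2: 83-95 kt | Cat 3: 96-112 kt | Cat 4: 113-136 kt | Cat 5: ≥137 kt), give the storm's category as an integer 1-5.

5

ΔP = 1012 − 878 = 134 hPa.
V ≈ 6.5 × 134^0.644 = 6.5 × 23.43 ≈ 152 kt.
152 kt falls in the Category 5 band.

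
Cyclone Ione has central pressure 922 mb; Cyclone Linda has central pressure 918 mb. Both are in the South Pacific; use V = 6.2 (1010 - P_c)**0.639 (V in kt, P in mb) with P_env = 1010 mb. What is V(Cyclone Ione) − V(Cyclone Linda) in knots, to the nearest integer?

-3 kt

Cyclone Ione: ΔP = 88; V ≈ 6.2 × 88^0.639 ≈ 108.37 kt.
Cyclone Linda: ΔP = 92; V ≈ 6.2 × 92^0.639 ≈ 111.49 kt.
Difference ≈ 108.37 − 111.49 = -3.12 → -3 kt.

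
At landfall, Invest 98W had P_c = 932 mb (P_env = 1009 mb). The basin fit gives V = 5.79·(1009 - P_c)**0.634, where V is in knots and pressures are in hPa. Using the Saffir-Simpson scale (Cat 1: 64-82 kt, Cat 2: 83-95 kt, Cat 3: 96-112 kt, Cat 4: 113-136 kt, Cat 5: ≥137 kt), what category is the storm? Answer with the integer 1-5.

2

ΔP = 1009 − 932 = 77 mb.
V ≈ 5.79 × 77^0.634 = 5.79 × 15.70 ≈ 91 kt.
91 kt falls in the Category 2 band.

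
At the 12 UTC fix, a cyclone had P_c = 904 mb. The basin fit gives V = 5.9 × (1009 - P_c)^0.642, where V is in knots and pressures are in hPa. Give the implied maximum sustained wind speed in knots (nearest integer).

117 kt

ΔP = 1009 − 904 = 105 mb.
105^0.642 ≈ 19.843.
V ≈ 5.9 × 19.843 ≈ 117.1 kt.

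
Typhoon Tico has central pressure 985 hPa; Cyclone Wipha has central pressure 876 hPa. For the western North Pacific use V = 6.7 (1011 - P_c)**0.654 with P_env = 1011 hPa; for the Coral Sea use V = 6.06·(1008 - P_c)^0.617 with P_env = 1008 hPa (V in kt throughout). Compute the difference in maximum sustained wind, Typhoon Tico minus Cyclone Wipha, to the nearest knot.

Typhoon Tico: ΔP = 26; V ≈ 6.7 × 26^0.654 ≈ 56.42 kt.
Cyclone Wipha: ΔP = 132; V ≈ 6.06 × 132^0.617 ≈ 123.27 kt.
Difference ≈ 56.42 − 123.27 = -66.85 → -67 kt.

-67 kt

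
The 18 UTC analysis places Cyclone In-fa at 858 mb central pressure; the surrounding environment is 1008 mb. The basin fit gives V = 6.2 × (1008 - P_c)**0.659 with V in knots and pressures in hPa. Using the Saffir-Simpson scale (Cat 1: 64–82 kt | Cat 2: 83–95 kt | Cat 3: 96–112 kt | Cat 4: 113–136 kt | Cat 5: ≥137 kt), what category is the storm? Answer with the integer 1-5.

5

ΔP = 1008 − 858 = 150 mb.
V ≈ 6.2 × 150^0.659 = 6.2 × 27.17 ≈ 168 kt.
168 kt falls in the Category 5 band.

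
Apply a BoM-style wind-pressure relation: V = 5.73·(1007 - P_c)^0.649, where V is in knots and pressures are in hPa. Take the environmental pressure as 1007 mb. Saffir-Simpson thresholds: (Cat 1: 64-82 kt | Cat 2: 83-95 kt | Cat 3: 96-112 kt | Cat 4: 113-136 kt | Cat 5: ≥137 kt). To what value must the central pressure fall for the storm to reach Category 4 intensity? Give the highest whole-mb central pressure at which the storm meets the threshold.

908 mb

Category 4 begins at V = 113 kt.
Required ΔP = (113/5.73)^(1/0.649) = 19.721^1.541 ≈ 98.91 mb.
P_c ≤ 1007 − 98.91 = 908.09, so the highest integer P_c is 908 mb.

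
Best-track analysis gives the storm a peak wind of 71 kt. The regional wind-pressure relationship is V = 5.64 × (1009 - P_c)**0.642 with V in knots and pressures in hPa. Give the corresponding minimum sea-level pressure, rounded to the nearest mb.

957 mb

ΔP = (V / 5.64)^(1/0.642) = (71/5.64)^1.558.
71/5.64 = 12.589; 12.589^1.558 ≈ 51.68 mb.
P_c = 1009 − 51.68 = 957.32 ≈ 957 mb.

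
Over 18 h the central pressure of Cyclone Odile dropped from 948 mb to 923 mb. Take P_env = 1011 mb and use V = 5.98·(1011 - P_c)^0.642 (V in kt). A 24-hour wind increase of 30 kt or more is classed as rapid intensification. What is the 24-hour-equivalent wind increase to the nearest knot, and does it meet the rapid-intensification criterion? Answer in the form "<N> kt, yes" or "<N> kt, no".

V₁: ΔP = 63, V ≈ 5.98 × 63^0.642 ≈ 85.48 kt.
V₂: ΔP = 88, V ≈ 5.98 × 88^0.642 ≈ 105.94 kt.
ΔV over 18 h = 20.46 kt → 24 h equivalent = 20.46 × 24/18 ≈ 27.28 kt.
27 kt < 30 kt ⇒ not rapid intensification.

27 kt, no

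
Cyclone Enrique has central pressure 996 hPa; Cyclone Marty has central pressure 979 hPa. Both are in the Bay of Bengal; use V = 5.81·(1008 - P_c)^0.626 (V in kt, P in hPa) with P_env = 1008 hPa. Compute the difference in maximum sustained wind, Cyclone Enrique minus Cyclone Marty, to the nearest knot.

Cyclone Enrique: ΔP = 12; V ≈ 5.81 × 12^0.626 ≈ 27.53 kt.
Cyclone Marty: ΔP = 29; V ≈ 5.81 × 29^0.626 ≈ 47.82 kt.
Difference ≈ 27.53 − 47.82 = -20.29 → -20 kt.

-20 kt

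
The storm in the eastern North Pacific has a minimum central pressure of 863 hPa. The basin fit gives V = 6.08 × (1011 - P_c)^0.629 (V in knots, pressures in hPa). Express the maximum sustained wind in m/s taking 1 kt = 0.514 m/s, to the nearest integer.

72 m/s

ΔP = 1011 − 863 = 148 hPa.
V ≈ 6.08 × 148^0.629 = 6.08 × 23.179 ≈ 140.928 kt.
140.928 × 0.514 ≈ 72.44 m/s → 72 m/s.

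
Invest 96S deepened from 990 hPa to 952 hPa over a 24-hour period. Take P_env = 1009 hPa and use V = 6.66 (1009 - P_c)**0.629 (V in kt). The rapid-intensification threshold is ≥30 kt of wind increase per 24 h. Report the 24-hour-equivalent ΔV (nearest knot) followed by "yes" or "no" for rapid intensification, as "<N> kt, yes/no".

V₁: ΔP = 19, V ≈ 6.66 × 19^0.629 ≈ 42.44 kt.
V₂: ΔP = 57, V ≈ 6.66 × 57^0.629 ≈ 84.71 kt.
ΔV over 24 h = 42.27 kt → 24 h equivalent = 42.27 × 24/24 ≈ 42.27 kt.
42 kt ≥ 30 kt ⇒ rapid intensification.

42 kt, yes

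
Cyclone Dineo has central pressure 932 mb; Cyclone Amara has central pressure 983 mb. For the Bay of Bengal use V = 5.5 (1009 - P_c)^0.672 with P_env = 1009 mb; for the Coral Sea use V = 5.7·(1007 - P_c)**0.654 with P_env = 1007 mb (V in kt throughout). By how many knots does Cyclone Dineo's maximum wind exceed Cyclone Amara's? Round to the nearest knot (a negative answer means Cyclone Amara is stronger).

Cyclone Dineo: ΔP = 77; V ≈ 5.5 × 77^0.672 ≈ 101.88 kt.
Cyclone Amara: ΔP = 24; V ≈ 5.7 × 24^0.654 ≈ 45.55 kt.
Difference ≈ 101.88 − 45.55 = 56.33 → 56 kt.

56 kt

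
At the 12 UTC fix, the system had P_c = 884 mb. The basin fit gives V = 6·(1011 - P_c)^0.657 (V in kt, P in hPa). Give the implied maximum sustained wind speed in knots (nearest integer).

ΔP = 1011 − 884 = 127 mb.
127^0.657 ≈ 24.110.
V ≈ 6 × 24.110 ≈ 144.7 kt.

145 kt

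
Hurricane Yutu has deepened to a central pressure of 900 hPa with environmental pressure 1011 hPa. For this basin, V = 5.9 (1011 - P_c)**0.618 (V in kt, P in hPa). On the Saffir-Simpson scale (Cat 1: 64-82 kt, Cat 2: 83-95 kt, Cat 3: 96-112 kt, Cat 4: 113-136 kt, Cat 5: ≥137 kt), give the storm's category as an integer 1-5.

3

ΔP = 1011 − 900 = 111 hPa.
V ≈ 5.9 × 111^0.618 = 5.9 × 18.37 ≈ 108 kt.
108 kt falls in the Category 3 band.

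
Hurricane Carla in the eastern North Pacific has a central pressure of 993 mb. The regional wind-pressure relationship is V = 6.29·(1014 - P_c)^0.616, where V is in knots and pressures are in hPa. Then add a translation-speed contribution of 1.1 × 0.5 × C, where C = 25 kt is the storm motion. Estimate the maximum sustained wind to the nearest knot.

55 kt

ΔP = 1014 − 993 = 21 mb.
21^0.616 ≈ 6.524.
V ≈ 6.29 × 6.524 ≈ 41.0 kt.
Translation term: 1.1 × 0.5 × 25 = 13.75 kt.
Corrected V ≈ 54.75 kt → 55 kt.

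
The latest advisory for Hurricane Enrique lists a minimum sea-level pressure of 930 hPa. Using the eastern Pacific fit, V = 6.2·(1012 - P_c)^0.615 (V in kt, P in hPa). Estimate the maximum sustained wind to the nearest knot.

ΔP = 1012 − 930 = 82 hPa.
82^0.615 ≈ 15.031.
V ≈ 6.2 × 15.031 ≈ 93.2 kt.

93 kt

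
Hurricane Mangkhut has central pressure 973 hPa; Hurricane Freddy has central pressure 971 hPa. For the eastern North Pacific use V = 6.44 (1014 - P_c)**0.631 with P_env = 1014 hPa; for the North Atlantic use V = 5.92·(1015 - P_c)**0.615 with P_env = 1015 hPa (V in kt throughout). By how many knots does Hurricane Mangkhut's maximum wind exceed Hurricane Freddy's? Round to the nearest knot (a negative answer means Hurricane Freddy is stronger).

Hurricane Mangkhut: ΔP = 41; V ≈ 6.44 × 41^0.631 ≈ 67.07 kt.
Hurricane Freddy: ΔP = 44; V ≈ 5.92 × 44^0.615 ≈ 60.68 kt.
Difference ≈ 67.07 − 60.68 = 6.39 → 6 kt.

6 kt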